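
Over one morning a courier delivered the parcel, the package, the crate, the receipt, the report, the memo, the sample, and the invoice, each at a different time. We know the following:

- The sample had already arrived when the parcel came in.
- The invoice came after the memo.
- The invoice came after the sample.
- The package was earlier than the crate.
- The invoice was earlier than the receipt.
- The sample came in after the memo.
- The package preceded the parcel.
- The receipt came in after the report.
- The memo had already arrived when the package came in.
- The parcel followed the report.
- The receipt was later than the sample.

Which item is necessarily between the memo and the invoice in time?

Tracing the constraints gives the memo → the sample → the invoice, so the sample sits after the memo and before the invoice.
No other item is forced both after the memo and before the invoice.

the sample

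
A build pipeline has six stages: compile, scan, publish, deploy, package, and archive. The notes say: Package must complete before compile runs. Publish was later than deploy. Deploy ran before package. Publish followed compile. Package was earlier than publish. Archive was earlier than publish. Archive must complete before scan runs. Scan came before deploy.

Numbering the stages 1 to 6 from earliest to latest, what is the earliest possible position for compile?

5

Archive, deploy, package, and scan must all come before compile — 4 forced predecessors.
Nothing else is forced ahead of compile, so its earliest slot is position 4 + 1 = 5.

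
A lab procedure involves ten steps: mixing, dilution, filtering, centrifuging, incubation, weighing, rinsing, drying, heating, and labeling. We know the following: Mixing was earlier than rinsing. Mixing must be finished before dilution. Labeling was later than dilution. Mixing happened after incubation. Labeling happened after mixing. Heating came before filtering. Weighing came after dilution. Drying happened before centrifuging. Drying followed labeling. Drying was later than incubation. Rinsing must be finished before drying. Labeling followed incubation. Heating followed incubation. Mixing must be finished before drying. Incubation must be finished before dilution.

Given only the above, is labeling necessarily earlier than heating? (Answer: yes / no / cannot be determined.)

No chain of stated constraints runs from labeling to heating, and none runs from heating to labeling either.
So the relative order of labeling and heating is not fixed by the given facts.

cannot be determined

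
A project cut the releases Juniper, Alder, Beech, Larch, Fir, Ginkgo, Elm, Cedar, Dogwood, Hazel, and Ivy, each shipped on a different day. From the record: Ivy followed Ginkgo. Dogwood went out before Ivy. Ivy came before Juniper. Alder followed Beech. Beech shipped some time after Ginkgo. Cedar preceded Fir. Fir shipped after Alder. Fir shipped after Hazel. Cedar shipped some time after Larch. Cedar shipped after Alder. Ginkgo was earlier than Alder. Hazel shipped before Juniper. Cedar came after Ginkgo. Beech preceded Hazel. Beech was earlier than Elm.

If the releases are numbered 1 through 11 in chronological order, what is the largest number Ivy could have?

Ivy must come before Juniper — 1 release forced after it.
Everything else can be placed before Ivy in some valid order, so Ivy can sit as late as position 11 − 1 = 10.

10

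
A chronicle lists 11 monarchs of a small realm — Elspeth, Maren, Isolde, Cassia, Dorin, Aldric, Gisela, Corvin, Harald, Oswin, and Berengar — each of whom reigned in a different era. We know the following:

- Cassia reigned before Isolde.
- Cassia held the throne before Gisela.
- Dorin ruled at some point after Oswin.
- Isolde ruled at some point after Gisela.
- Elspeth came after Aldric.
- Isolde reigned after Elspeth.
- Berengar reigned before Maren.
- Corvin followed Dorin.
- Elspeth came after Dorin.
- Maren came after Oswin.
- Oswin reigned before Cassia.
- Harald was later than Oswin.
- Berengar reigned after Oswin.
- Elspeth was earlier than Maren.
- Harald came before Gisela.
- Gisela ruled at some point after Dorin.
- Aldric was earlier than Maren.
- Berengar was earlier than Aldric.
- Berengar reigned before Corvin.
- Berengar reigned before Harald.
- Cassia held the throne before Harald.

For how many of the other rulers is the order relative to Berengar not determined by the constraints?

Forced before Berengar: Oswin; forced after Berengar: Aldric, Corvin, Elspeth, Gisela, Harald, Isolde, and Maren.
That leaves Cassia and Dorin with no forced order relative to Berengar — 2.

2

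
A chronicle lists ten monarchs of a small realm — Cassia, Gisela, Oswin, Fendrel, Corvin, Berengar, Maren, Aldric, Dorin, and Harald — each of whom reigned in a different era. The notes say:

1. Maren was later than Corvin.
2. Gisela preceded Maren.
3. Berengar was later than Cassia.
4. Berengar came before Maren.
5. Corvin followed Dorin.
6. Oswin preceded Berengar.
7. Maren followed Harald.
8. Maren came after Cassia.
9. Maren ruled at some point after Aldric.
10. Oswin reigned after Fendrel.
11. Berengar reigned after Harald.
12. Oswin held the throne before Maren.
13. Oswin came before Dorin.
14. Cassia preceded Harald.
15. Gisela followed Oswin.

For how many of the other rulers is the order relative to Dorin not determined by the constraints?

5

Forced before Dorin: Fendrel and Oswin; forced after Dorin: Corvin and Maren.
That leaves Aldric, Berengar, Cassia, Gisela, and Harald with no forced order relative to Dorin — 5.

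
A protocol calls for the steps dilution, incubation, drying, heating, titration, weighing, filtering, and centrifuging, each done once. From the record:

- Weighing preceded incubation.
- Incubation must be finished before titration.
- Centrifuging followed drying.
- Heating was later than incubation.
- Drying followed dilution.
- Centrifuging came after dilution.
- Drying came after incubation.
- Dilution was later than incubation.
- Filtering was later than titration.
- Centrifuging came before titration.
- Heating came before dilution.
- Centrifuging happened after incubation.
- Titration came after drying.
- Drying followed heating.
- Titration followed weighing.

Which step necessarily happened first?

Weighing has a chain of constraints placing it before every other step, so weighing must be first.

weighing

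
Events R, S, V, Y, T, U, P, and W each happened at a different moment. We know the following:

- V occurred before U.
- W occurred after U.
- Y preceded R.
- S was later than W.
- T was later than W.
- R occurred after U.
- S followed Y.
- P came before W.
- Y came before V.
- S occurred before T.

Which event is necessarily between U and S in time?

W

Tracing the constraints gives U → W → S, so W sits after U and before S.
No other event is forced both after U and before S.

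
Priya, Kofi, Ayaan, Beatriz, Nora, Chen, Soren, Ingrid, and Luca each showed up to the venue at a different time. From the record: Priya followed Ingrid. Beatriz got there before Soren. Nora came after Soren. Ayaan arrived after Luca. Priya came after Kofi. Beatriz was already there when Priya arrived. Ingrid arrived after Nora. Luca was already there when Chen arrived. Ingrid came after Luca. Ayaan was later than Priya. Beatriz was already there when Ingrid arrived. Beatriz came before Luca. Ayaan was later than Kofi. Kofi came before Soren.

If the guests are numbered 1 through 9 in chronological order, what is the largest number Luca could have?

Luca must come before Ayaan, Chen, Ingrid, and Priya — 4 guests forced after them.
Everything else can be placed before Luca in some valid order, so Luca can sit as late as position 9 − 4 = 5.

5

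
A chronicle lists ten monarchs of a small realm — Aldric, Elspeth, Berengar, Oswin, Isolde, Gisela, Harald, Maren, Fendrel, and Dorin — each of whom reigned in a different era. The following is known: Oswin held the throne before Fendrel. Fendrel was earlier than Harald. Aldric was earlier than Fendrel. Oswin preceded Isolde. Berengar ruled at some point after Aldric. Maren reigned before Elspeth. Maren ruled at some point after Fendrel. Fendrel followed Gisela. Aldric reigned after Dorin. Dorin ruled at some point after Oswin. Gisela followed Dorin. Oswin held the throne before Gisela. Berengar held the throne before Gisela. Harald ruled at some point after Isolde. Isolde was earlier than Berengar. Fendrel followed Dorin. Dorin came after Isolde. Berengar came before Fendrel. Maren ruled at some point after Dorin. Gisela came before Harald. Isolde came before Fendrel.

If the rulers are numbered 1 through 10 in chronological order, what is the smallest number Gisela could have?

6

Aldric, Berengar, Dorin, Isolde, and Oswin must all come before Gisela — 5 forced predecessors.
Nothing else is forced ahead of Gisela, so their earliest slot is position 5 + 1 = 6.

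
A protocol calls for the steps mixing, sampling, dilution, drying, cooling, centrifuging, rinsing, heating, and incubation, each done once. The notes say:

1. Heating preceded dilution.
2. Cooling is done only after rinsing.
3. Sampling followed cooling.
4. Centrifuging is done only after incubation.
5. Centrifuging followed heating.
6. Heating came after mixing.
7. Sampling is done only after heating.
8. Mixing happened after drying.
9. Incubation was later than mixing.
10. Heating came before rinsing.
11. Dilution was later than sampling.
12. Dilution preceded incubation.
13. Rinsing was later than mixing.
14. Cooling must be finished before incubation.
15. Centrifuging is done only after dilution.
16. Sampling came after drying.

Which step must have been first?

Drying has a chain of constraints placing it before every other step, so drying must be first.

drying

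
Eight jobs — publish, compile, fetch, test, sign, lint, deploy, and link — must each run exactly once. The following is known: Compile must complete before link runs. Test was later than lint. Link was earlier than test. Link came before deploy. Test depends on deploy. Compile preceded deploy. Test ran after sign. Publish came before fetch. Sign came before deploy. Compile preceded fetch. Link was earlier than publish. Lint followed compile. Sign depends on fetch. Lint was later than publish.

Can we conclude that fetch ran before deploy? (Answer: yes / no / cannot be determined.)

yes

Chain the constraints: fetch → sign → deploy. Each link is directly stated, so fetch comes before deploy.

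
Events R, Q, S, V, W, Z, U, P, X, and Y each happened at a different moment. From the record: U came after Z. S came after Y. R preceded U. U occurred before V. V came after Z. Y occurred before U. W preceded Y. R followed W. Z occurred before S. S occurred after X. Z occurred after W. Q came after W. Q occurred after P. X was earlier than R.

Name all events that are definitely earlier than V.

Directly stated before V: U and Z.
R reaches V via R → U → V.
W reaches V via W → Z → V.
X reaches V via X → R → U → V.
Likewise Y reaches V by chaining the stated constraints.
No chain forces P (or any of the others) ahead of V.

R, U, W, X, Y, Z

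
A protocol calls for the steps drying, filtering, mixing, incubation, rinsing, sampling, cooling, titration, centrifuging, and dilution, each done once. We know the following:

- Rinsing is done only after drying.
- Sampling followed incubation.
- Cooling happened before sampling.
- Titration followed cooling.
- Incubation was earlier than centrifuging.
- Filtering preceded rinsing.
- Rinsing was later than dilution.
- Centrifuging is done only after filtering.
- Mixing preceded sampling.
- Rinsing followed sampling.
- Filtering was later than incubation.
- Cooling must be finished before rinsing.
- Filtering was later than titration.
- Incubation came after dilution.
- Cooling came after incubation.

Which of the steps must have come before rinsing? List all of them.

cooling, dilution, drying, filtering, incubation, mixing, sampling, titration

Directly stated before rinsing: cooling, dilution, drying, filtering, and sampling.
Incubation reaches rinsing via incubation → sampling → rinsing.
Mixing reaches rinsing via mixing → sampling → rinsing.
Titration reaches rinsing via titration → filtering → rinsing.
No chain forces centrifuging ahead of rinsing.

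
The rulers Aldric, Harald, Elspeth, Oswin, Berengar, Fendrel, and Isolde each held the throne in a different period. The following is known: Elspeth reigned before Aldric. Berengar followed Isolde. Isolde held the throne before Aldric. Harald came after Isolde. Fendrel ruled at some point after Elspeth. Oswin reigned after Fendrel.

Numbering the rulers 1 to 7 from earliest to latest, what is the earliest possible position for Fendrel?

Elspeth must come before Fendrel — 1 forced predecessor.
Nothing else is forced ahead of Fendrel, so their earliest slot is position 1 + 1 = 2.

2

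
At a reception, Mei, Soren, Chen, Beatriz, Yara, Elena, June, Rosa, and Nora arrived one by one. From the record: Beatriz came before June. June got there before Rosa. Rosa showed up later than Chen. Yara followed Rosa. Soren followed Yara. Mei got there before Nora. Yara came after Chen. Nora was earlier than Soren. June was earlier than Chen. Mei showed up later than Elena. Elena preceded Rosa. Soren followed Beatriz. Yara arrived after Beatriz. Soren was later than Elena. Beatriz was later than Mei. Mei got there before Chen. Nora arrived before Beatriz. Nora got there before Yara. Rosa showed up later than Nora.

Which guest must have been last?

Soren

Every other guest has a chain of constraints placing them before Soren, so Soren is last.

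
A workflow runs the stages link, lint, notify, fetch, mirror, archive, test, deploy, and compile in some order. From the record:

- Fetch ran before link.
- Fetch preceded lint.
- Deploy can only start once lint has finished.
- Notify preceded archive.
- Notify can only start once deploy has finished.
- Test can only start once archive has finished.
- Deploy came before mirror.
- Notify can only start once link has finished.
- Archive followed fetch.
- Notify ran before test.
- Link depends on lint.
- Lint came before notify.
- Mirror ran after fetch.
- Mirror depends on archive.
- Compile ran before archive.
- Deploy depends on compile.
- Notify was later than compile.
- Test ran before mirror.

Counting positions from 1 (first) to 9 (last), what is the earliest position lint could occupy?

Fetch must come before lint — 1 forced predecessor.
Nothing else is forced ahead of lint, so its earliest slot is position 1 + 1 = 2.

2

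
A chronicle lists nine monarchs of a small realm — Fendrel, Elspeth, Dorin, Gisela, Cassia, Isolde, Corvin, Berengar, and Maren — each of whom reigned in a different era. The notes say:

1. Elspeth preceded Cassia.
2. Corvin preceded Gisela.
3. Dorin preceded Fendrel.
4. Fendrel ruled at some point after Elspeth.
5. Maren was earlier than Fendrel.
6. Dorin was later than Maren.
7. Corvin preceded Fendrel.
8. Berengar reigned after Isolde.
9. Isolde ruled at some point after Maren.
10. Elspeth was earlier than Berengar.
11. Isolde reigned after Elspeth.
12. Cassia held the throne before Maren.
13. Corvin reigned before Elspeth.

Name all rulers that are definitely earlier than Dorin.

Cassia, Corvin, Elspeth, Maren

Directly stated before Dorin: Maren.
Cassia reaches Dorin via Cassia → Maren → Dorin.
Corvin reaches Dorin via Corvin → Elspeth → Cassia → Maren → Dorin.
Elspeth reaches Dorin via Elspeth → Cassia → Maren → Dorin.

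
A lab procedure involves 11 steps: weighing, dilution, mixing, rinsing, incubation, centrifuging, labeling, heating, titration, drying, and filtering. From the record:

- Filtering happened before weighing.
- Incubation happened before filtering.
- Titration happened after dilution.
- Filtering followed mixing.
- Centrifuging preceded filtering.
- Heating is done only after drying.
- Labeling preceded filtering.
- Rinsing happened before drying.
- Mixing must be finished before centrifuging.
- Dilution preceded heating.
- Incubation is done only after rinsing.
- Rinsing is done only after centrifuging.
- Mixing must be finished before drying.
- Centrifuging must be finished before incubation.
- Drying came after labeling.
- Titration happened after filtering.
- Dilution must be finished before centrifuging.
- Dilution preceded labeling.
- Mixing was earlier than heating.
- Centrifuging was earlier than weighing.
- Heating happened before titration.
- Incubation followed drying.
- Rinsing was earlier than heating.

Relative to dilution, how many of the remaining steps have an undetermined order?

Forced after dilution: centrifuging, drying, filtering, heating, incubation, labeling, rinsing, titration, and weighing.
That leaves mixing with no forced order relative to dilution — 1.

1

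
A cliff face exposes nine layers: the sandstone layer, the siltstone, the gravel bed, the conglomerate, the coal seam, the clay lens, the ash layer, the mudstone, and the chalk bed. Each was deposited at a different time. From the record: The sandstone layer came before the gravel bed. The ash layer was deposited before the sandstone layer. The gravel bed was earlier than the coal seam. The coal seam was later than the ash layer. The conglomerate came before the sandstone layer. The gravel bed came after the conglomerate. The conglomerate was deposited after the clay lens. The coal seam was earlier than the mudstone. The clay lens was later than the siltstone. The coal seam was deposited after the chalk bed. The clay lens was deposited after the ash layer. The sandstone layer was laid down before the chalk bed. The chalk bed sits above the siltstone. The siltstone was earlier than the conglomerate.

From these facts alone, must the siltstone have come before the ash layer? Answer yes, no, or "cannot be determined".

No chain of stated constraints runs from the siltstone to the ash layer, and none runs from the ash layer to the siltstone either.
So the relative order of the siltstone and the ash layer is not fixed by the given facts.

cannot be determined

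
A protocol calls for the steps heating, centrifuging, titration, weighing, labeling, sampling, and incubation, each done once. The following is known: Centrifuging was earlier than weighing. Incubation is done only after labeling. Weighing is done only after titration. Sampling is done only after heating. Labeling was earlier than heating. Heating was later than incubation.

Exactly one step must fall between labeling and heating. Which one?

incubation

Tracing the constraints gives labeling → incubation → heating, so incubation sits after labeling and before heating.
No other step is forced both after labeling and before heating.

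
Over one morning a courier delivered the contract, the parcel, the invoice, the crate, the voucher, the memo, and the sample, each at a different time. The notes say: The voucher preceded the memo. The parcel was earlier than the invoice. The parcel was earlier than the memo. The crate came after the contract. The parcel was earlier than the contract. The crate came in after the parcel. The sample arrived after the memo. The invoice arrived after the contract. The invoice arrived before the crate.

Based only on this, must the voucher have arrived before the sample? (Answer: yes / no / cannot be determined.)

Chain the constraints: the voucher → the memo → the sample. Each link is directly stated, so the voucher comes before the sample.

yes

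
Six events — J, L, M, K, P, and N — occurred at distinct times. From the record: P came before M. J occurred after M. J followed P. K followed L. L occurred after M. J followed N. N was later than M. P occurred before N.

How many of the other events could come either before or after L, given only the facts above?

2

Forced before L: M and P; forced after L: K.
That leaves J and N with no forced order relative to L — 2.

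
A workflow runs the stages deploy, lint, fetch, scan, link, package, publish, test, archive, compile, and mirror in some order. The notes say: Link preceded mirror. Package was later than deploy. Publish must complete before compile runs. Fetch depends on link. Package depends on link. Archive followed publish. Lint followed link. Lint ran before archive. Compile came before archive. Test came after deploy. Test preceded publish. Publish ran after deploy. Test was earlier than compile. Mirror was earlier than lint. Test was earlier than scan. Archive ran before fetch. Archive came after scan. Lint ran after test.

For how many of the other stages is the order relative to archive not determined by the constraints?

1

Forced before archive: compile, deploy, link, lint, mirror, publish, scan, and test; forced after archive: fetch.
That leaves package with no forced order relative to archive — 1.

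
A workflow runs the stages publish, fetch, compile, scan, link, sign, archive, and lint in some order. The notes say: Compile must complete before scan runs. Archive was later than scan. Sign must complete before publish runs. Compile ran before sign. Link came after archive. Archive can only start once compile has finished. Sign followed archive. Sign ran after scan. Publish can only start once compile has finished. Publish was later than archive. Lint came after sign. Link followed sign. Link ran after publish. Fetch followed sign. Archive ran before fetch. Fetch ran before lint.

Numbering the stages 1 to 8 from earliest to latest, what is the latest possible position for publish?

7

Publish must come before link — 1 stage forced after it.
Everything else can be placed before publish in some valid order, so publish can sit as late as position 8 − 1 = 7.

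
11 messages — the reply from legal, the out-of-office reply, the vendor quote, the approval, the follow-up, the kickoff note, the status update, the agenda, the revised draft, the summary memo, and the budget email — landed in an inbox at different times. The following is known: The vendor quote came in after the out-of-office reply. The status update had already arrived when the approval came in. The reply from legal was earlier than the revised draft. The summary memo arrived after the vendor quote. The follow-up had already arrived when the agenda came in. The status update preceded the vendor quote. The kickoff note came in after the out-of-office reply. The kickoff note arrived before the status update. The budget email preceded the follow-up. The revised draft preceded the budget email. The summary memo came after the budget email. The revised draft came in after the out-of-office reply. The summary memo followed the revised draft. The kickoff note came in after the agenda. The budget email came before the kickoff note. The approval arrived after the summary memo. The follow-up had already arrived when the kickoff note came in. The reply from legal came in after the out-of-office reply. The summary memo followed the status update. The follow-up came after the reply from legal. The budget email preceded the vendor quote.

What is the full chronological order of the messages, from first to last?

The constraints fix every adjacent pair, so only one ordering works:
the out-of-office reply → the reply from legal → the revised draft → the budget email → the follow-up → the agenda → the kickoff note → the status update → the vendor quote → the summary memo → the approval.

the out-of-office reply, the reply from legal, the revised draft, the budget email, the follow-up, the agenda, the kickoff note, the status update, the vendor quote, the summary memo, the approval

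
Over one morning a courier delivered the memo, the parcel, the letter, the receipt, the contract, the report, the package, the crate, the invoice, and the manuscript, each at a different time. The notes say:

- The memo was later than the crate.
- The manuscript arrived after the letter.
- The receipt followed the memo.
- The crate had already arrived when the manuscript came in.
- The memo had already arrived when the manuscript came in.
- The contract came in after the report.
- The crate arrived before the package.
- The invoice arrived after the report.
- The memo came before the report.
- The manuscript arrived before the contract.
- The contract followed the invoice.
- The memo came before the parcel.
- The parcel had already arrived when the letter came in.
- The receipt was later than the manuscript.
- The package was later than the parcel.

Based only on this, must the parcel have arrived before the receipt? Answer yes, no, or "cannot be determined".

yes

Chain the constraints: the parcel → the letter → the manuscript → the receipt. Each link is directly stated, so the parcel comes before the receipt.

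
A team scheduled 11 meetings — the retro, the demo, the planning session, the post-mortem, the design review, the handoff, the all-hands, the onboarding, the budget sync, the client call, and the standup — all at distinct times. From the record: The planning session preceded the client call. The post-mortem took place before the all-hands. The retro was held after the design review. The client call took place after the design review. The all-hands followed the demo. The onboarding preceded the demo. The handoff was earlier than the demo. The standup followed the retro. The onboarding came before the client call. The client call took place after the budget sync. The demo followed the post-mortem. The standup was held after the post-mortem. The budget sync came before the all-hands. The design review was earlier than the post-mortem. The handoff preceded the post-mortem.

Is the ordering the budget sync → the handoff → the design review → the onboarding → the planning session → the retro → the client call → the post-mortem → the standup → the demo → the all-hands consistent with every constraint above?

yes

Check each stated constraint against the proposed order — e.g. the handoff is ahead of the demo; the budget sync is ahead of the all-hands. Every pair is in the required order; nothing is violated.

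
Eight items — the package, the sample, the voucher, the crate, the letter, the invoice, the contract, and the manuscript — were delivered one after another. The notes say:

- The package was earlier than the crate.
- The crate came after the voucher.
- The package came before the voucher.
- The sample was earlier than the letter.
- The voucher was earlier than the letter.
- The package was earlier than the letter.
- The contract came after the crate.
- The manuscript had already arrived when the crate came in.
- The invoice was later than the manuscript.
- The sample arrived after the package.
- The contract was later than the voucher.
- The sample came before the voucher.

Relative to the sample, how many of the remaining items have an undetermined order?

Forced before the sample: the package; forced after the sample: the contract, the crate, the letter, and the voucher.
That leaves the invoice and the manuscript with no forced order relative to the sample — 2.

2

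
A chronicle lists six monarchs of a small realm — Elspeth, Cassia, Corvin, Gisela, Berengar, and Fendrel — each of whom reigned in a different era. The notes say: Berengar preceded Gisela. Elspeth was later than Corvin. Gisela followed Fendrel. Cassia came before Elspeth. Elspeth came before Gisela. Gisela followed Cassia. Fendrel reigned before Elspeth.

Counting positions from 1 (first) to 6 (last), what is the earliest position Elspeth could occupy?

Cassia, Corvin, and Fendrel must all come before Elspeth — 3 forced predecessors.
Nothing else is forced ahead of Elspeth, so their earliest slot is position 3 + 1 = 4.

4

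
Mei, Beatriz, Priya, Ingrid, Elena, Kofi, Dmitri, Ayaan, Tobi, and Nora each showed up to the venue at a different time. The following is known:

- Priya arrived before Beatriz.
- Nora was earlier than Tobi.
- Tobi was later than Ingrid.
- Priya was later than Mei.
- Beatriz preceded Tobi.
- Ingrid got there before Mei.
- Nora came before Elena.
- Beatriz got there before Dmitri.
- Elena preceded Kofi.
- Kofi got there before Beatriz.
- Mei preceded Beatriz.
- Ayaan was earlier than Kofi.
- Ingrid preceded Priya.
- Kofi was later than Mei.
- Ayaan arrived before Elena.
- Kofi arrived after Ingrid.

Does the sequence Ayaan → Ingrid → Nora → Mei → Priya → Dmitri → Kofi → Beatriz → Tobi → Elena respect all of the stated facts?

The constraints require Beatriz before Dmitri, but in the proposed sequence Dmitri appears ahead of Beatriz. That one violation is enough.

no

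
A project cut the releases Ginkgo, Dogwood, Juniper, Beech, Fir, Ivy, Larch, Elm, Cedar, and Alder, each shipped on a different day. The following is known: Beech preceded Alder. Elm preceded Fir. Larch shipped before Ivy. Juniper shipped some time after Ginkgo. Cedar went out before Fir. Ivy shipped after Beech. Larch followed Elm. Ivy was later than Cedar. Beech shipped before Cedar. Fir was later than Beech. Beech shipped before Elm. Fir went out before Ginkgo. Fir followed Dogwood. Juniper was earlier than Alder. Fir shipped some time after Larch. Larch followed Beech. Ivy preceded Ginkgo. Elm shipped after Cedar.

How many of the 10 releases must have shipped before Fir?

Directly stated before Fir: Beech, Cedar, Dogwood, Elm, and Larch.
That's Beech, Cedar, Dogwood, Elm, and Larch — 5 in all.

5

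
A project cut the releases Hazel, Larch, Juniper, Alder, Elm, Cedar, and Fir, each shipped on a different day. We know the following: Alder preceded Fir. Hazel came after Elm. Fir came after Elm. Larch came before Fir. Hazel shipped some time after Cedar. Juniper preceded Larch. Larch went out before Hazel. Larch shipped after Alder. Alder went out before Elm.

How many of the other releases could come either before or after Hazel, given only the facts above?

Forced before Hazel: Alder, Cedar, Elm, Juniper, and Larch.
That leaves Fir with no forced order relative to Hazel — 1.

1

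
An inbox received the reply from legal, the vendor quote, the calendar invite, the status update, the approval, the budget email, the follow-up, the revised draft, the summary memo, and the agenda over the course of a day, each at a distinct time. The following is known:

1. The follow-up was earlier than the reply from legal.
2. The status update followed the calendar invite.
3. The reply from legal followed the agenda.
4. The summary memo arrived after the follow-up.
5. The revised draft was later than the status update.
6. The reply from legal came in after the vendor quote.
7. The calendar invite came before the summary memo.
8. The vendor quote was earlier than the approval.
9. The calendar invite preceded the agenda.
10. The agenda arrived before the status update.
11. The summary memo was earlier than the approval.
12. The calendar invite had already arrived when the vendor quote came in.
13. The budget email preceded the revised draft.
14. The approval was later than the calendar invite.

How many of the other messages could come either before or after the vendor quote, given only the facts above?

Forced before the vendor quote: the calendar invite; forced after the vendor quote: the approval and the reply from legal.
That leaves the agenda, the budget email, the follow-up, the revised draft, the status update, and the summary memo with no forced order relative to the vendor quote — 6.

6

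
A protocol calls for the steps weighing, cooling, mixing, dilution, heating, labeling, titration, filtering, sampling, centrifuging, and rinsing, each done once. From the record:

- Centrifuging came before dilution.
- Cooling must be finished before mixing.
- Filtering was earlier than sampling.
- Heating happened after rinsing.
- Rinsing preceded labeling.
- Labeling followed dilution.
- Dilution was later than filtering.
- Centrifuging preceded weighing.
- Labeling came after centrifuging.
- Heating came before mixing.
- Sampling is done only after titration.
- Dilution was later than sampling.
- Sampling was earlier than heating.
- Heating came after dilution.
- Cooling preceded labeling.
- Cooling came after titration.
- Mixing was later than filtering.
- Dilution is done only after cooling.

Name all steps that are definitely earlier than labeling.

centrifuging, cooling, dilution, filtering, rinsing, sampling, titration

Directly stated before labeling: centrifuging, cooling, dilution, and rinsing.
Filtering reaches labeling via filtering → dilution → labeling.
Sampling reaches labeling via sampling → dilution → labeling.
Titration reaches labeling via titration → cooling → labeling.
No chain forces heating (or any of the others) ahead of labeling.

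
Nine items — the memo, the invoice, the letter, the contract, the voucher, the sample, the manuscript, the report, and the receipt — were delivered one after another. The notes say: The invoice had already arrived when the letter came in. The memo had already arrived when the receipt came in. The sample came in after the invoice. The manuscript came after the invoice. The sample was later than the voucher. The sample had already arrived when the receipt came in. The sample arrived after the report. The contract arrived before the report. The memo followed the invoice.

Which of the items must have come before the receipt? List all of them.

the contract, the invoice, the memo, the report, the sample, the voucher

Directly stated before the receipt: the memo and the sample.
The contract reaches the receipt via the contract → the report → the sample → the receipt.
The invoice reaches the receipt via the invoice → the memo → the receipt.
The report reaches the receipt via the report → the sample → the receipt.
Likewise the voucher reaches the receipt by chaining the stated constraints.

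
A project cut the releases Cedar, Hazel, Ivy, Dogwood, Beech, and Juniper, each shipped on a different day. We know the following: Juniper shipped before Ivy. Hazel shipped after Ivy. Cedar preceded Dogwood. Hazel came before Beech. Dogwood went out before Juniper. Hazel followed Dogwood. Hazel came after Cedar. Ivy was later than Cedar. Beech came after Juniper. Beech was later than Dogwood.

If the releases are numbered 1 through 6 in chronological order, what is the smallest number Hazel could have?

Cedar, Dogwood, Ivy, and Juniper must all come before Hazel — 4 forced predecessors.
Nothing else is forced ahead of Hazel, so its earliest slot is position 4 + 1 = 5.

5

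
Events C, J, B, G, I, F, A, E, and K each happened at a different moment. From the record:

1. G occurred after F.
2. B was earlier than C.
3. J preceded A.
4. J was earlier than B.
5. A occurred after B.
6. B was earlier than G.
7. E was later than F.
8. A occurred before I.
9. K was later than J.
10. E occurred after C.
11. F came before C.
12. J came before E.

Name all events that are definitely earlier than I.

A, B, J

Directly stated before I: A.
B reaches I via B → A → I.
J reaches I via J → A → I.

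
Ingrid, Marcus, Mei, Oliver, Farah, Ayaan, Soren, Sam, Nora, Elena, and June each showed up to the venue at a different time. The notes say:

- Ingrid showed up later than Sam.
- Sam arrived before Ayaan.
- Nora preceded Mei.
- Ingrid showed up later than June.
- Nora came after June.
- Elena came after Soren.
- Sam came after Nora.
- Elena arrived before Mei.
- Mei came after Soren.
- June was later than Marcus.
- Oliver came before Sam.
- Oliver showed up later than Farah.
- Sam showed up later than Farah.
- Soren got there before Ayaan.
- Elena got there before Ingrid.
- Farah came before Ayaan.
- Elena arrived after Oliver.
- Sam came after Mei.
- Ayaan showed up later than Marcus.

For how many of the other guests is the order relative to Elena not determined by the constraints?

3

Forced before Elena: Farah, Oliver, and Soren; forced after Elena: Ayaan, Ingrid, Mei, and Sam.
That leaves June, Marcus, and Nora with no forced order relative to Elena — 3.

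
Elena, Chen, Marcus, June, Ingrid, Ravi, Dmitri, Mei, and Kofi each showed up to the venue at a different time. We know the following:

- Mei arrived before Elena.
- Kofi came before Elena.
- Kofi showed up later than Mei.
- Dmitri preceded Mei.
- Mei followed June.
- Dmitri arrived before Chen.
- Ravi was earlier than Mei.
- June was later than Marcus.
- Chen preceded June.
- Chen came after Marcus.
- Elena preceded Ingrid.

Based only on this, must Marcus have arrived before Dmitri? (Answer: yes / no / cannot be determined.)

cannot be determined

No chain of stated constraints runs from Marcus to Dmitri, and none runs from Dmitri to Marcus either.
So the relative order of Marcus and Dmitri is not fixed by the given facts.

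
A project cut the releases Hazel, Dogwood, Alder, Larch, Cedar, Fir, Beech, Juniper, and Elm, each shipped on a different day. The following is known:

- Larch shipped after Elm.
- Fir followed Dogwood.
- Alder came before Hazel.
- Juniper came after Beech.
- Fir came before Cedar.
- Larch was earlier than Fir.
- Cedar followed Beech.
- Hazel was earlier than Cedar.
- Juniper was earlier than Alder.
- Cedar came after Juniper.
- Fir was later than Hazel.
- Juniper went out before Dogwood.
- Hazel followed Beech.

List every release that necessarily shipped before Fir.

Alder, Beech, Dogwood, Elm, Hazel, Juniper, Larch

Directly stated before Fir: Dogwood, Hazel, and Larch.
Alder reaches Fir via Alder → Hazel → Fir.
Beech reaches Fir via Beech → Hazel → Fir.
Elm reaches Fir via Elm → Larch → Fir.
Likewise Juniper reaches Fir by chaining the stated constraints.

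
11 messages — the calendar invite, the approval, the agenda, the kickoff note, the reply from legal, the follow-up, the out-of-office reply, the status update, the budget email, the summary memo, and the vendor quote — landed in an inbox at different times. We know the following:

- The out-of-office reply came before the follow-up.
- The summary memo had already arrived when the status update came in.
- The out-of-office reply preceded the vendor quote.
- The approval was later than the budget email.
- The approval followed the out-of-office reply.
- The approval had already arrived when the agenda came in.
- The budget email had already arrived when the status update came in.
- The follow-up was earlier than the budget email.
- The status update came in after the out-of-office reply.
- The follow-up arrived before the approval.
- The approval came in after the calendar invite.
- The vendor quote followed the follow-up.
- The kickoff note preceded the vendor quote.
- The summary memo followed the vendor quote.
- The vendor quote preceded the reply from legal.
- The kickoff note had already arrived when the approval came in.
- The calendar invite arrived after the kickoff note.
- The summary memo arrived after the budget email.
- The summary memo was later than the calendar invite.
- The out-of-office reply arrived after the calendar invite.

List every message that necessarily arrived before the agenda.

the approval, the budget email, the calendar invite, the follow-up, the kickoff note, the out-of-office reply

Directly stated before the agenda: the approval.
The budget email reaches the agenda via the budget email → the approval → the agenda.
The calendar invite reaches the agenda via the calendar invite → the approval → the agenda.
The follow-up reaches the agenda via the follow-up → the approval → the agenda.
Likewise the kickoff note and the out-of-office reply each reach the agenda by chaining the stated constraints.
No chain forces the status update (or any of the others) ahead of the agenda.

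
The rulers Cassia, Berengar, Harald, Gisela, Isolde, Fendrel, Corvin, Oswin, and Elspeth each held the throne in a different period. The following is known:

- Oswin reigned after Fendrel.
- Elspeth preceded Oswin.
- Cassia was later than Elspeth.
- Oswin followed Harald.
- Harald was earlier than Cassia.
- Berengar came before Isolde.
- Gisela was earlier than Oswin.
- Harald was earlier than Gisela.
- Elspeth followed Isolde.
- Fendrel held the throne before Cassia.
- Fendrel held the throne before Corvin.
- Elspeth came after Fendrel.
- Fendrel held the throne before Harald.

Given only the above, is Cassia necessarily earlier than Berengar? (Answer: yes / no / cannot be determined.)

Tracing the constraints gives Berengar → Isolde → Elspeth → Cassia, so Berengar must come before Cassia.
That means Cassia cannot be before Berengar.

no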